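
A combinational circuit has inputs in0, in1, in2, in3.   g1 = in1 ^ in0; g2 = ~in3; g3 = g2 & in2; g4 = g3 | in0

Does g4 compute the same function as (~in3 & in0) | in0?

g2 = ~in3
g3 = g2 & in2 = ~in3 & in2
g4 = g3 | in0 = (~in3 & in2) | in0
At in0=0, in1=0, in2=1, in3=0: circuit gives 1, formula gives 0.

No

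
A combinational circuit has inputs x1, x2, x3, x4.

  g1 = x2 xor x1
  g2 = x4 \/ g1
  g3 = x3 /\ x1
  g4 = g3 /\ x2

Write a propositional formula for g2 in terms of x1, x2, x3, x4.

x4 \/ (x2 xor x1)

g1 = x2 xor x1
g2 = x4 \/ g1 = x4 \/ (x2 xor x1)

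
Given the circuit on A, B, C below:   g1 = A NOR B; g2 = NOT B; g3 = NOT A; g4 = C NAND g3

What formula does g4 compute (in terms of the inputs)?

g3 = NOT A
g4 = C NAND g3 = C NAND NOT A

C NAND NOT A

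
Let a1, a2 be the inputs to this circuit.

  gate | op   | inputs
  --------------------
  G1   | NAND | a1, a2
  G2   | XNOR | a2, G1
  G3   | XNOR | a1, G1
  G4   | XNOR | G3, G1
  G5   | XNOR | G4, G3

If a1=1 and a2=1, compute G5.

0

G1 = 1 NAND 1 = 0
G3 = 1 XNOR 0 = 0
G4 = 0 XNOR 0 = 1
G5 = 1 XNOR 0 = 0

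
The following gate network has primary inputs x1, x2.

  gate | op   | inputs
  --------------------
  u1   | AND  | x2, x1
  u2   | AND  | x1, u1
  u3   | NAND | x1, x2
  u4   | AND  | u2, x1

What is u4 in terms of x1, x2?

(x1 AND (x2 AND x1)) AND x1

u1 = x2 AND x1
u2 = x1 AND u1 = x1 AND (x2 AND x1)
u4 = u2 AND x1 = (x1 AND (x2 AND x1)) AND x1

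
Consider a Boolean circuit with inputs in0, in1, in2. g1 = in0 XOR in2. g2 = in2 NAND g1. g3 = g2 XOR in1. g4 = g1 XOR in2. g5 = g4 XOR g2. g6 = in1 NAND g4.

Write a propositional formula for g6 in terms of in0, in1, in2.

in1 NAND ((in0 XOR in2) XOR in2)

g1 = in0 XOR in2
g4 = g1 XOR in2 = (in0 XOR in2) XOR in2
g6 = in1 NAND g4 = in1 NAND ((in0 XOR in2) XOR in2)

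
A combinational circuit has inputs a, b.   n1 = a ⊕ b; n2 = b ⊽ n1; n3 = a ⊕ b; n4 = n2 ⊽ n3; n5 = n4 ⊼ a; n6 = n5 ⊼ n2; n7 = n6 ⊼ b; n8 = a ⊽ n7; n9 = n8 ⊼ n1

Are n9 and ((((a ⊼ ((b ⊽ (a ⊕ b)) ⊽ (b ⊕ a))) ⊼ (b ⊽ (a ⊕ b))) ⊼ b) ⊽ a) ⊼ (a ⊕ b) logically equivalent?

Yes

n1 = a ⊕ b
n2 = b ⊽ n1 = b ⊽ (a ⊕ b)
n3 = a ⊕ b
n4 = n2 ⊽ n3 = (b ⊽ (a ⊕ b)) ⊽ (a ⊕ b)
n5 = n4 ⊼ a = ((b ⊽ (a ⊕ b)) ⊽ (a ⊕ b)) ⊼ a
n6 = n5 ⊼ n2 = (((b ⊽ (a ⊕ b)) ⊽ (a ⊕ b)) ⊼ a) ⊼ (b ⊽ (a ⊕ b))
n7 = n6 ⊼ b = ((((b ⊽ (a ⊕ b)) ⊽ (a ⊕ b)) ⊼ a) ⊼ (b ⊽ (a ⊕ b))) ⊼ b
n8 = a ⊽ n7 = a ⊽ (((((b ⊽ (a ⊕ b)) ⊽ (a ⊕ b)) ⊼ a) ⊼ (b ⊽ (a ⊕ b))) ⊼ b)
n9 = n8 ⊼ n1 = (a ⊽ (((((b ⊽ (a ⊕ b)) ⊽ (a ⊕ b)) ⊼ a) ⊼ (b ⊽ (a ⊕ b))) ⊼ b)) ⊼ (a ⊕ b)
At a=0, b=1: circuit gives 0, formula gives 0.
At a=0, b=0: circuit gives 1, formula gives 1.
Agrees on all 4 inputs.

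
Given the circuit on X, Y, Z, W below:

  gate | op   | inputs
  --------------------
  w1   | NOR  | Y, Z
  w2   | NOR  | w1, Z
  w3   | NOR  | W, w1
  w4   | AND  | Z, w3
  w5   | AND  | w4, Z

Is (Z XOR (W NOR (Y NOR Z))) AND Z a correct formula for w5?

w1 = Y NOR Z
w3 = W NOR w1 = W NOR (Y NOR Z)
w4 = Z AND w3 = Z AND (W NOR (Y NOR Z))
w5 = w4 AND Z = (Z AND (W NOR (Y NOR Z))) AND Z
At X=0, Y=0, Z=1, W=0: circuit gives 1, formula gives 0.

No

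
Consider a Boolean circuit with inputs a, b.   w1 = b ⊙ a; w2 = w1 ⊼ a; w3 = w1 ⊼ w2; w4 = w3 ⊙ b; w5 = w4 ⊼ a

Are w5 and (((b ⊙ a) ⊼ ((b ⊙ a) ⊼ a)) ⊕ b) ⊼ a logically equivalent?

No

w1 = b ⊙ a
w2 = w1 ⊼ a = (b ⊙ a) ⊼ a
w3 = w1 ⊼ w2 = (b ⊙ a) ⊼ ((b ⊙ a) ⊼ a)
w4 = w3 ⊙ b = ((b ⊙ a) ⊼ ((b ⊙ a) ⊼ a)) ⊙ b
w5 = w4 ⊼ a = (((b ⊙ a) ⊼ ((b ⊙ a) ⊼ a)) ⊙ b) ⊼ a
At a=1, b=0: circuit gives 1, formula gives 0.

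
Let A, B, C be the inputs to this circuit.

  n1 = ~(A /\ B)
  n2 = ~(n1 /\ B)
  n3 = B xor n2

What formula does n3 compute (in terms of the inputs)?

B xor (~((~(A /\ B)) /\ B))

n1 = ~(A /\ B)
n2 = ~(n1 /\ B) = ~((~(A /\ B)) /\ B)
n3 = B xor n2 = B xor (~((~(A /\ B)) /\ B))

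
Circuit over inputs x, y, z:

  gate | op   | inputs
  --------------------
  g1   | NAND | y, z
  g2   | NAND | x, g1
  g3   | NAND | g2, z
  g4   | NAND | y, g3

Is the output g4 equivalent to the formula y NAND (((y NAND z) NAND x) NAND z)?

Yes

g1 = y NAND z
g2 = x NAND g1 = x NAND (y NAND z)
g3 = g2 NAND z = (x NAND (y NAND z)) NAND z
g4 = y NAND g3 = y NAND ((x NAND (y NAND z)) NAND z)
At x=0, y=1, z=0: circuit gives 0, formula gives 0.
At x=0, y=0, z=0: circuit gives 1, formula gives 1.
Agrees on all 8 inputs.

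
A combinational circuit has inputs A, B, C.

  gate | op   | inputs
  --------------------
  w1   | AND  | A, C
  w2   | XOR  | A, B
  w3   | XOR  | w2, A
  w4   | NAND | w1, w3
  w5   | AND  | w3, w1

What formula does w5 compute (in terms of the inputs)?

((A XOR B) XOR A) AND (A AND C)

w1 = A AND C
w2 = A XOR B
w3 = w2 XOR A = (A XOR B) XOR A
w5 = w3 AND w1 = ((A XOR B) XOR A) AND (A AND C)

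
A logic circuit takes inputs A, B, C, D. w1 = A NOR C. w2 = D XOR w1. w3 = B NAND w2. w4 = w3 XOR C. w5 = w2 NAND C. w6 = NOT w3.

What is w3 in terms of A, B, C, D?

w1 = A NOR C
w2 = D XOR w1 = D XOR (A NOR C)
w3 = B NAND w2 = B NAND (D XOR (A NOR C))

B NAND (D XOR (A NOR C))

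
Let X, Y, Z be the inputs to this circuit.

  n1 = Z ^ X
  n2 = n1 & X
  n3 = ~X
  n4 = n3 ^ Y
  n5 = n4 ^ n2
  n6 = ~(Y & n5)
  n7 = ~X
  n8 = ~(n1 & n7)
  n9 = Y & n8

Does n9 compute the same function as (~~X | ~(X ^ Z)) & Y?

n1 = Z ^ X
n7 = ~X
n8 = ~(n1 & n7) = ~((Z ^ X) & ~X)
n9 = Y & n8 = Y & (~((Z ^ X) & ~X))
At X=0, Y=0, Z=0: circuit gives 0, formula gives 0.
At X=0, Y=1, Z=0: circuit gives 1, formula gives 1.
Agrees on all 8 inputs.

Yes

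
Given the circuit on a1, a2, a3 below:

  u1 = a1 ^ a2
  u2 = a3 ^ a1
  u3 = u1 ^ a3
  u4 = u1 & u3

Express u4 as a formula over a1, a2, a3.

u1 = a1 ^ a2
u3 = u1 ^ a3 = (a1 ^ a2) ^ a3
u4 = u1 & u3 = (a1 ^ a2) & ((a1 ^ a2) ^ a3)

(a1 ^ a2) & ((a1 ^ a2) ^ a3)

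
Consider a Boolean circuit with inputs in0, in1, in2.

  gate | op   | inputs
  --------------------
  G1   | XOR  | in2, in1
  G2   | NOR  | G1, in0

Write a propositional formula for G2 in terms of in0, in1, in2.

G1 = in2 XOR in1
G2 = G1 NOR in0 = (in2 XOR in1) NOR in0

(in2 XOR in1) NOR in0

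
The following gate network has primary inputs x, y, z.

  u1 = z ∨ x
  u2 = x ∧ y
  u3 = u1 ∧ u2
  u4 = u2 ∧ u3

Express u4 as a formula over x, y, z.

u1 = z ∨ x
u2 = x ∧ y
u3 = u1 ∧ u2 = (z ∨ x) ∧ (x ∧ y)
u4 = u2 ∧ u3 = (x ∧ y) ∧ ((z ∨ x) ∧ (x ∧ y))

(x ∧ y) ∧ ((z ∨ x) ∧ (x ∧ y))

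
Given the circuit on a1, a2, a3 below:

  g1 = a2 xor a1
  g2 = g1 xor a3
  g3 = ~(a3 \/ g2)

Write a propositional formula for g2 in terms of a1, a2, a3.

(a2 xor a1) xor a3

g1 = a2 xor a1
g2 = g1 xor a3 = (a2 xor a1) xor a3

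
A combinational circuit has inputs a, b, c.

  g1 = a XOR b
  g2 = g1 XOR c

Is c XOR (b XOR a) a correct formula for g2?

Yes

g1 = a XOR b
g2 = g1 XOR c = (a XOR b) XOR c
At a=0, b=0, c=0: circuit gives 0, formula gives 0.
At a=0, b=0, c=1: circuit gives 1, formula gives 1.
Agrees on all 8 inputs.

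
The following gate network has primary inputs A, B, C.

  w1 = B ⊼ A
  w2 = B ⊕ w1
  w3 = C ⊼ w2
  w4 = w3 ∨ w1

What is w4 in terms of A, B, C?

(C ⊼ (B ⊕ (B ⊼ A))) ∨ (B ⊼ A)

w1 = B ⊼ A
w2 = B ⊕ w1 = B ⊕ (B ⊼ A)
w3 = C ⊼ w2 = C ⊼ (B ⊕ (B ⊼ A))
w4 = w3 ∨ w1 = (C ⊼ (B ⊕ (B ⊼ A))) ∨ (B ⊼ A)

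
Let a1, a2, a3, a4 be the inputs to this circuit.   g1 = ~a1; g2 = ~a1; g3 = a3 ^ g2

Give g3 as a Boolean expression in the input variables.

a3 ^ ~a1

g2 = ~a1
g3 = a3 ^ g2 = a3 ^ ~a1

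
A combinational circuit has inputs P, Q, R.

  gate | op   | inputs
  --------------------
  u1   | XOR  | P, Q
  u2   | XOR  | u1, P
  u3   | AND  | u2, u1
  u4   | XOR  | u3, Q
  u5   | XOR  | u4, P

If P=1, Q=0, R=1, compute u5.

1

u1 = 1 XOR 0 = 1
u2 = 1 XOR 1 = 0
u3 = 0 AND 1 = 0
u4 = 0 XOR 0 = 0
u5 = 0 XOR 1 = 1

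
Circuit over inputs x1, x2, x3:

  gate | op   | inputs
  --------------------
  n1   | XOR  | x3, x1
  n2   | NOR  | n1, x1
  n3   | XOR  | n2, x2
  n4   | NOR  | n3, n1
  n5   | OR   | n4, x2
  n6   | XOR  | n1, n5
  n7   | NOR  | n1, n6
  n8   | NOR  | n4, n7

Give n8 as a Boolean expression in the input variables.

((((x3 XOR x1) NOR x1) XOR x2) NOR (x3 XOR x1)) NOR ((x3 XOR x1) NOR ((x3 XOR x1) XOR (((((x3 XOR x1) NOR x1) XOR x2) NOR (x3 XOR x1)) OR x2)))

n1 = x3 XOR x1
n2 = n1 NOR x1 = (x3 XOR x1) NOR x1
n3 = n2 XOR x2 = ((x3 XOR x1) NOR x1) XOR x2
n4 = n3 NOR n1 = (((x3 XOR x1) NOR x1) XOR x2) NOR (x3 XOR x1)
n5 = n4 OR x2 = ((((x3 XOR x1) NOR x1) XOR x2) NOR (x3 XOR x1)) OR x2
n6 = n1 XOR n5 = (x3 XOR x1) XOR (((((x3 XOR x1) NOR x1) XOR x2) NOR (x3 XOR x1)) OR x2)
n7 = n1 NOR n6 = (x3 XOR x1) NOR ((x3 XOR x1) XOR (((((x3 XOR x1) NOR x1) XOR x2) NOR (x3 XOR x1)) OR x2))
n8 = n4 NOR n7 = ((((x3 XOR x1) NOR x1) XOR x2) NOR (x3 XOR x1)) NOR ((x3 XOR x1) NOR ((x3 XOR x1) XOR (((((x3 XOR x1) NOR x1) XOR x2) NOR (x3 XOR x1)) OR x2)))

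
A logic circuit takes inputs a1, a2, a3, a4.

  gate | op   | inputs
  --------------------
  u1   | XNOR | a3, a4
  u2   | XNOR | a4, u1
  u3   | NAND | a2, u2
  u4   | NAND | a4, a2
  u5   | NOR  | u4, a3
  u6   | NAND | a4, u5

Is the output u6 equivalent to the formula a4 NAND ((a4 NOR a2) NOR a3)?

No

u4 = a4 NAND a2
u5 = u4 NOR a3 = (a4 NAND a2) NOR a3
u6 = a4 NAND u5 = a4 NAND ((a4 NAND a2) NOR a3)
At a1=0, a2=0, a3=0, a4=1: circuit gives 1, formula gives 0.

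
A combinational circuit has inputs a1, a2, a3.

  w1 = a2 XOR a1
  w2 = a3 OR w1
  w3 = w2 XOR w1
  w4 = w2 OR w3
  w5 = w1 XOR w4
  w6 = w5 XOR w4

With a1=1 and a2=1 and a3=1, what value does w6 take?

0

w1 = 1 XOR 1 = 0
w2 = 1 OR 0 = 1
w3 = 1 XOR 0 = 1
w4 = 1 OR 1 = 1
w5 = 0 XOR 1 = 1
w6 = 1 XOR 1 = 0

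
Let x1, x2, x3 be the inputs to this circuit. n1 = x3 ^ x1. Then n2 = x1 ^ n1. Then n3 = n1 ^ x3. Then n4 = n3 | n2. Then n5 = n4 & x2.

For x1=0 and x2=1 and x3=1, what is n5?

1

n1 = 1 ^ 0 = 1
n2 = 0 ^ 1 = 1
n3 = 1 ^ 1 = 0
n4 = 0 | 1 = 1
n5 = 1 & 1 = 1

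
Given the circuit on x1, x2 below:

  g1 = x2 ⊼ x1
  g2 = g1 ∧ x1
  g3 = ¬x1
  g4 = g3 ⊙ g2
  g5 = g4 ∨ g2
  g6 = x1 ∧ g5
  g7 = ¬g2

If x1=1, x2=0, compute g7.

0

g1 = 0 ⊼ 1 = 1
g2 = 1 ∧ 1 = 1
g7 = ¬1 = 0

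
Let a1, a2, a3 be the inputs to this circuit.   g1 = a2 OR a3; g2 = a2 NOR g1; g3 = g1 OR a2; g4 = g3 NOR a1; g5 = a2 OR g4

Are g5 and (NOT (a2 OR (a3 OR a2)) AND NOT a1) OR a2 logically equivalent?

Yes

g1 = a2 OR a3
g3 = g1 OR a2 = (a2 OR a3) OR a2
g4 = g3 NOR a1 = ((a2 OR a3) OR a2) NOR a1
g5 = a2 OR g4 = a2 OR (((a2 OR a3) OR a2) NOR a1)
At a1=0, a2=0, a3=1: circuit gives 0, formula gives 0.
At a1=0, a2=0, a3=0: circuit gives 1, formula gives 1.
Agrees on all 8 inputs.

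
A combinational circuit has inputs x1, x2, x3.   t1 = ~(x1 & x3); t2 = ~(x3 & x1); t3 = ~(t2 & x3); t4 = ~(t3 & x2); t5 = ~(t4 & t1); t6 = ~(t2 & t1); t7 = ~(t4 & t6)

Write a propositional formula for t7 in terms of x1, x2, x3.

~((~((~((~(x3 & x1)) & x3)) & x2)) & (~((~(x3 & x1)) & (~(x1 & x3)))))

t1 = ~(x1 & x3)
t2 = ~(x3 & x1)
t3 = ~(t2 & x3) = ~((~(x3 & x1)) & x3)
t4 = ~(t3 & x2) = ~((~((~(x3 & x1)) & x3)) & x2)
t6 = ~(t2 & t1) = ~((~(x3 & x1)) & (~(x1 & x3)))
t7 = ~(t4 & t6) = ~((~((~((~(x3 & x1)) & x3)) & x2)) & (~((~(x3 & x1)) & (~(x1 & x3)))))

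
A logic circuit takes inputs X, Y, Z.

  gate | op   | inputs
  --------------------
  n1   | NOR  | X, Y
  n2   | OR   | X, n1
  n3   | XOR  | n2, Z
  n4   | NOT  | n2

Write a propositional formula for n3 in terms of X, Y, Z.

(X OR (X NOR Y)) XOR Z

n1 = X NOR Y
n2 = X OR n1 = X OR (X NOR Y)
n3 = n2 XOR Z = (X OR (X NOR Y)) XOR Z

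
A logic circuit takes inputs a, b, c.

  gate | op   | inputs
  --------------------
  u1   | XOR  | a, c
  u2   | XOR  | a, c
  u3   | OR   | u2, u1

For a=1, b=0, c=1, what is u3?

u1 = 1 XOR 1 = 0
u2 = 1 XOR 1 = 0
u3 = 0 OR 0 = 0

0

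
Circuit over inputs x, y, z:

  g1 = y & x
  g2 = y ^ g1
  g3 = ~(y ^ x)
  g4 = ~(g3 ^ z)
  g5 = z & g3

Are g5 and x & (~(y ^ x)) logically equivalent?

No

g3 = ~(y ^ x)
g5 = z & g3 = z & (~(y ^ x))
At x=0, y=0, z=1: circuit gives 1, formula gives 0.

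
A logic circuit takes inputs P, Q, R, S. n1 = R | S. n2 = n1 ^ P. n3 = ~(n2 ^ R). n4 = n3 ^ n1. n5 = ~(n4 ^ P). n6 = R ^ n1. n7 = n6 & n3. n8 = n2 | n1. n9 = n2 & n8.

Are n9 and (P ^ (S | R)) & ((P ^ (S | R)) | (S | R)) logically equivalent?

n1 = R | S
n2 = n1 ^ P = (R | S) ^ P
n8 = n2 | n1 = ((R | S) ^ P) | (R | S)
n9 = n2 & n8 = ((R | S) ^ P) & (((R | S) ^ P) | (R | S))
At P=0, Q=0, R=0, S=0: circuit gives 0, formula gives 0.
At P=0, Q=0, R=0, S=1: circuit gives 1, formula gives 1.
Agrees on all 16 inputs.

Yes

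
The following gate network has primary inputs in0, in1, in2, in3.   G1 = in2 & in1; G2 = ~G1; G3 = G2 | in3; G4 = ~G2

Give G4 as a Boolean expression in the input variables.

~~(in2 & in1)

G1 = in2 & in1
G2 = ~G1 = ~(in2 & in1)
G4 = ~G2 = ~~(in2 & in1)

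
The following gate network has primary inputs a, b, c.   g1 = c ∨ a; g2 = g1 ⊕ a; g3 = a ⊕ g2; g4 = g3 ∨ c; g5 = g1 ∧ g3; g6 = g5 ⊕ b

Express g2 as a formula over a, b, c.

(c ∨ a) ⊕ a

g1 = c ∨ a
g2 = g1 ⊕ a = (c ∨ a) ⊕ a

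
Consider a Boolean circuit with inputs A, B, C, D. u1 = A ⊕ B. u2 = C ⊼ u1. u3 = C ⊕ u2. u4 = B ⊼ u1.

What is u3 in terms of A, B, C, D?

C ⊕ (C ⊼ (A ⊕ B))

u1 = A ⊕ B
u2 = C ⊼ u1 = C ⊼ (A ⊕ B)
u3 = C ⊕ u2 = C ⊕ (C ⊼ (A ⊕ B))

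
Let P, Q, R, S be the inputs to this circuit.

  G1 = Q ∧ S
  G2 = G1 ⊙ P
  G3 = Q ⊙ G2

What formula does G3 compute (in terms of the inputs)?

G1 = Q ∧ S
G2 = G1 ⊙ P = (Q ∧ S) ⊙ P
G3 = Q ⊙ G2 = Q ⊙ ((Q ∧ S) ⊙ P)

Q ⊙ ((Q ∧ S) ⊙ P)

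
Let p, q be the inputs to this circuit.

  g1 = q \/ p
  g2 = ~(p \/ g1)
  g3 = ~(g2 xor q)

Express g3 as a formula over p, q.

~((~(p \/ (q \/ p))) xor q)

g1 = q \/ p
g2 = ~(p \/ g1) = ~(p \/ (q \/ p))
g3 = ~(g2 xor q) = ~((~(p \/ (q \/ p))) xor q)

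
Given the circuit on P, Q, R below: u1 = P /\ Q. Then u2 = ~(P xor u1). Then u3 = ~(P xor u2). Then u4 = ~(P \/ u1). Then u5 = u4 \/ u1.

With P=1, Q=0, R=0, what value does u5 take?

0

u1 = 1 /\ 0 = 0
u4 = ~(1 \/ 0) = 0
u5 = 0 \/ 0 = 0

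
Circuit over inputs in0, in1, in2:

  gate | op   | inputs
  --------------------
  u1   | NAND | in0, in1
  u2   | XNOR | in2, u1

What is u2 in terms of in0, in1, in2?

u1 = in0 NAND in1
u2 = in2 XNOR u1 = in2 XNOR (in0 NAND in1)

in2 XNOR (in0 NAND in1)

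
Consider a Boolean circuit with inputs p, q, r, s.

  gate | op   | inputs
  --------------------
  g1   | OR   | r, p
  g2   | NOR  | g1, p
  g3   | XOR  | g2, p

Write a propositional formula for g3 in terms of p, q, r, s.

g1 = r OR p
g2 = g1 NOR p = (r OR p) NOR p
g3 = g2 XOR p = ((r OR p) NOR p) XOR p

((r OR p) NOR p) XOR p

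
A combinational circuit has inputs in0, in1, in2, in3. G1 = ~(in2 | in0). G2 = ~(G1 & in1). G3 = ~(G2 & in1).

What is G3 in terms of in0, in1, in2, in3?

~((~((~(in2 | in0)) & in1)) & in1)

G1 = ~(in2 | in0)
G2 = ~(G1 & in1) = ~((~(in2 | in0)) & in1)
G3 = ~(G2 & in1) = ~((~((~(in2 | in0)) & in1)) & in1)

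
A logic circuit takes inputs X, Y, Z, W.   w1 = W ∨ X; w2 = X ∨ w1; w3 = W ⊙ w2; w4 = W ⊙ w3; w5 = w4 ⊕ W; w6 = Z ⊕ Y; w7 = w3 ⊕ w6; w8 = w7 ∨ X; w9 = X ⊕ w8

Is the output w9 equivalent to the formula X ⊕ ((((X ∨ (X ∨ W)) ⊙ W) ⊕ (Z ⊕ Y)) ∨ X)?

Yes

w1 = W ∨ X
w2 = X ∨ w1 = X ∨ (W ∨ X)
w3 = W ⊙ w2 = W ⊙ (X ∨ (W ∨ X))
w6 = Z ⊕ Y
w7 = w3 ⊕ w6 = (W ⊙ (X ∨ (W ∨ X))) ⊕ (Z ⊕ Y)
w8 = w7 ∨ X = ((W ⊙ (X ∨ (W ∨ X))) ⊕ (Z ⊕ Y)) ∨ X
w9 = X ⊕ w8 = X ⊕ (((W ⊙ (X ∨ (W ∨ X))) ⊕ (Z ⊕ Y)) ∨ X)
At X=0, Y=0, Z=1, W=0: circuit gives 0, formula gives 0.
At X=0, Y=0, Z=0, W=0: circuit gives 1, formula gives 1.
Agrees on all 16 inputs.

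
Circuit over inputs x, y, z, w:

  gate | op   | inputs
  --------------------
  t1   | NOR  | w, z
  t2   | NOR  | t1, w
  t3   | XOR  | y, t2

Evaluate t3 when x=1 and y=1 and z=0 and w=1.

t1 = 1 NOR 0 = 0
t2 = 0 NOR 1 = 0
t3 = 1 XOR 0 = 1

1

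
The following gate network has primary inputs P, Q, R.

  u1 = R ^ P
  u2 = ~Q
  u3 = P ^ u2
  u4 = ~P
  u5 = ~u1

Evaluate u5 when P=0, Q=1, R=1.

0

u1 = 1 ^ 0 = 1
u5 = ~1 = 0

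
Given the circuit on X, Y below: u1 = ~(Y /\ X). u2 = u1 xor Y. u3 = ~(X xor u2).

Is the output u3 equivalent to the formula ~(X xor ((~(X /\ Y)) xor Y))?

u1 = ~(Y /\ X)
u2 = u1 xor Y = (~(Y /\ X)) xor Y
u3 = ~(X xor u2) = ~(X xor ((~(Y /\ X)) xor Y))
At X=0, Y=0: circuit gives 0, formula gives 0.
At X=0, Y=1: circuit gives 1, formula gives 1.
Agrees on all 4 inputs.

Yes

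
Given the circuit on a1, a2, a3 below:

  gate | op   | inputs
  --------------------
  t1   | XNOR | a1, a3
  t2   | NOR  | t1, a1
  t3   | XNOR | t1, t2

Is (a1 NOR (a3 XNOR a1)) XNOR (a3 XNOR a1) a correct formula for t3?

t1 = a1 XNOR a3
t2 = t1 NOR a1 = (a1 XNOR a3) NOR a1
t3 = t1 XNOR t2 = (a1 XNOR a3) XNOR ((a1 XNOR a3) NOR a1)
At a1=0, a2=0, a3=0: circuit gives 0, formula gives 0.
At a1=1, a2=0, a3=0: circuit gives 1, formula gives 1.
Agrees on all 8 inputs.

Yes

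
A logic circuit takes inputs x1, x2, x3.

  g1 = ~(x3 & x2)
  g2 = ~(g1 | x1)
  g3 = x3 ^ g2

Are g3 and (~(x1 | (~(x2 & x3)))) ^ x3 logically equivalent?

g1 = ~(x3 & x2)
g2 = ~(g1 | x1) = ~((~(x3 & x2)) | x1)
g3 = x3 ^ g2 = x3 ^ (~((~(x3 & x2)) | x1))
At x1=0, x2=0, x3=0: circuit gives 0, formula gives 0.
At x1=0, x2=0, x3=1: circuit gives 1, formula gives 1.
Agrees on all 8 inputs.

Yes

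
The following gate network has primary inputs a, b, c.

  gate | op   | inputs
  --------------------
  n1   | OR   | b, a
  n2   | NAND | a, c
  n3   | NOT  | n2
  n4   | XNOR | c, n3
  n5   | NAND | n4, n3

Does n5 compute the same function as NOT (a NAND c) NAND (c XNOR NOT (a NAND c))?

n2 = a NAND c
n3 = NOT n2 = NOT (a NAND c)
n4 = c XNOR n3 = c XNOR NOT (a NAND c)
n5 = n4 NAND n3 = (c XNOR NOT (a NAND c)) NAND NOT (a NAND c)
At a=1, b=0, c=1: circuit gives 0, formula gives 0.
At a=0, b=0, c=0: circuit gives 1, formula gives 1.
Agrees on all 8 inputs.

Yes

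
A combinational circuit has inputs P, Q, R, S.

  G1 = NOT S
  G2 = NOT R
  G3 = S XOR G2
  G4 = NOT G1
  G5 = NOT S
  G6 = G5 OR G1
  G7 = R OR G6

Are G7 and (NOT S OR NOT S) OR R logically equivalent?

Yes

G1 = NOT S
G5 = NOT S
G6 = G5 OR G1 = NOT S OR NOT S
G7 = R OR G6 = R OR (NOT S OR NOT S)
At P=0, Q=0, R=0, S=1: circuit gives 0, formula gives 0.
At P=0, Q=0, R=0, S=0: circuit gives 1, formula gives 1.
Agrees on all 16 inputs.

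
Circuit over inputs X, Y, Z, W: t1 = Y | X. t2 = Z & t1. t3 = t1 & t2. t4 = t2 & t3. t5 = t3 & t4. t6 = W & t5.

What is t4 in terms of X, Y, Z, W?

t1 = Y | X
t2 = Z & t1 = Z & (Y | X)
t3 = t1 & t2 = (Y | X) & (Z & (Y | X))
t4 = t2 & t3 = (Z & (Y | X)) & ((Y | X) & (Z & (Y | X)))

(Z & (Y | X)) & ((Y | X) & (Z & (Y | X)))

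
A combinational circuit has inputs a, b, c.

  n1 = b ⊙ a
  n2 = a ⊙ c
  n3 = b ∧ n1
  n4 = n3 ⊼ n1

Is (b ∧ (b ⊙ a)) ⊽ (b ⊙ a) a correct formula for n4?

n1 = b ⊙ a
n3 = b ∧ n1 = b ∧ (b ⊙ a)
n4 = n3 ⊼ n1 = (b ∧ (b ⊙ a)) ⊼ (b ⊙ a)
At a=0, b=0, c=0: circuit gives 1, formula gives 0.

No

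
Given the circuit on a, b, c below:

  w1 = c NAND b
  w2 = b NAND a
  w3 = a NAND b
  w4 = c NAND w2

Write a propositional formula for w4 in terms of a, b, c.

c NAND (b NAND a)

w2 = b NAND a
w4 = c NAND w2 = c NAND (b NAND a)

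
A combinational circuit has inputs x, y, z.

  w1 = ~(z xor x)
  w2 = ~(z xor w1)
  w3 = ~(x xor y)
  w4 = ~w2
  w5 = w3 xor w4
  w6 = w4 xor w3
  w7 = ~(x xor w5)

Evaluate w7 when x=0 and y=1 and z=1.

0

w1 = ~(1 xor 0) = 0
w2 = ~(1 xor 0) = 0
w3 = ~(0 xor 1) = 0
w4 = ~0 = 1
w5 = 0 xor 1 = 1
w7 = ~(0 xor 1) = 0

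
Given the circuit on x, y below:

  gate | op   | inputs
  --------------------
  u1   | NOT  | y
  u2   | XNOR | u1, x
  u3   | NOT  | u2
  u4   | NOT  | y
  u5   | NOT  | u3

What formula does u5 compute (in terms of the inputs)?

u1 = NOT y
u2 = u1 XNOR x = NOT y XNOR x
u3 = NOT u2 = NOT (NOT y XNOR x)
u5 = NOT u3 = NOT NOT (NOT y XNOR x)

NOT NOT (NOT y XNOR x)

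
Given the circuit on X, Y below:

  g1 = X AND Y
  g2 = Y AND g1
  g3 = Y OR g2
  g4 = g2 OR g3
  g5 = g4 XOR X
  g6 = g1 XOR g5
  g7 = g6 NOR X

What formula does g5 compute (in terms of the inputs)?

g1 = X AND Y
g2 = Y AND g1 = Y AND (X AND Y)
g3 = Y OR g2 = Y OR (Y AND (X AND Y))
g4 = g2 OR g3 = (Y AND (X AND Y)) OR (Y OR (Y AND (X AND Y)))
g5 = g4 XOR X = ((Y AND (X AND Y)) OR (Y OR (Y AND (X AND Y)))) XOR X

((Y AND (X AND Y)) OR (Y OR (Y AND (X AND Y)))) XOR X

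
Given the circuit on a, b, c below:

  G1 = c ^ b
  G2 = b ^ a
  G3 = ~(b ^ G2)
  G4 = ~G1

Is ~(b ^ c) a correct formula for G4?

Yes

G1 = c ^ b
G4 = ~G1 = ~(c ^ b)
At a=0, b=0, c=1: circuit gives 0, formula gives 0.
At a=0, b=0, c=0: circuit gives 1, formula gives 1.
Agrees on all 8 inputs.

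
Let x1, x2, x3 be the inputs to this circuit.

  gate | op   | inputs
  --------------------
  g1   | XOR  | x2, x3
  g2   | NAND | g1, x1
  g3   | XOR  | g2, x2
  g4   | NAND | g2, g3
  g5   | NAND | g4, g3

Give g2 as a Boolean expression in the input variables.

g1 = x2 XOR x3
g2 = g1 NAND x1 = (x2 XOR x3) NAND x1

(x2 XOR x3) NAND x1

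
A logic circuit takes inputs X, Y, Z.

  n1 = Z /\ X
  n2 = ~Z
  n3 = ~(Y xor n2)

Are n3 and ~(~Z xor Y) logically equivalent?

n2 = ~Z
n3 = ~(Y xor n2) = ~(Y xor ~Z)
At X=0, Y=0, Z=0: circuit gives 0, formula gives 0.
At X=0, Y=0, Z=1: circuit gives 1, formula gives 1.
Agrees on all 8 inputs.

Yes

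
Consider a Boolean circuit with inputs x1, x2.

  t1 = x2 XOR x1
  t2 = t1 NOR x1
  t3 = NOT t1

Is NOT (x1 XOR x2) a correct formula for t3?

Yes

t1 = x2 XOR x1
t3 = NOT t1 = NOT (x2 XOR x1)
At x1=0, x2=1: circuit gives 0, formula gives 0.
At x1=0, x2=0: circuit gives 1, formula gives 1.
Agrees on all 4 inputs.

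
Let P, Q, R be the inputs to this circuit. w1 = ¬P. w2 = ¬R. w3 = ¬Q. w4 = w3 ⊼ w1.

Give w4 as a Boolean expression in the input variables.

w1 = ¬P
w3 = ¬Q
w4 = w3 ⊼ w1 = ¬Q ⊼ ¬P

¬Q ⊼ ¬P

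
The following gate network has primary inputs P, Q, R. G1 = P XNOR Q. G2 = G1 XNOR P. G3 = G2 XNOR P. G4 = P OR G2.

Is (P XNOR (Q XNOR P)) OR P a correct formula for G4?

G1 = P XNOR Q
G2 = G1 XNOR P = (P XNOR Q) XNOR P
G4 = P OR G2 = P OR ((P XNOR Q) XNOR P)
At P=0, Q=0, R=0: circuit gives 0, formula gives 0.
At P=0, Q=1, R=0: circuit gives 1, formula gives 1.
Agrees on all 8 inputs.

Yes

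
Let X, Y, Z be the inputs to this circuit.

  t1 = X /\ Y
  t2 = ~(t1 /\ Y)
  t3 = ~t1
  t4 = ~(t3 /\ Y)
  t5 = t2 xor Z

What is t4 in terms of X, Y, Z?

~(~(X /\ Y) /\ Y)

t1 = X /\ Y
t3 = ~t1 = ~(X /\ Y)
t4 = ~(t3 /\ Y) = ~(~(X /\ Y) /\ Y)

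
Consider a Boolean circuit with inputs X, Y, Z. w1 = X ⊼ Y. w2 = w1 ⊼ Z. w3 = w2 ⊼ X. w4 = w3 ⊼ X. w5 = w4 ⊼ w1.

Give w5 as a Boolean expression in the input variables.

w1 = X ⊼ Y
w2 = w1 ⊼ Z = (X ⊼ Y) ⊼ Z
w3 = w2 ⊼ X = ((X ⊼ Y) ⊼ Z) ⊼ X
w4 = w3 ⊼ X = (((X ⊼ Y) ⊼ Z) ⊼ X) ⊼ X
w5 = w4 ⊼ w1 = ((((X ⊼ Y) ⊼ Z) ⊼ X) ⊼ X) ⊼ (X ⊼ Y)

((((X ⊼ Y) ⊼ Z) ⊼ X) ⊼ X) ⊼ (X ⊼ Y)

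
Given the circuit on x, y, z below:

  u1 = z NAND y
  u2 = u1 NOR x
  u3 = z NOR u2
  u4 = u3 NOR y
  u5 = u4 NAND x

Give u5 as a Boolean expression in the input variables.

u1 = z NAND y
u2 = u1 NOR x = (z NAND y) NOR x
u3 = z NOR u2 = z NOR ((z NAND y) NOR x)
u4 = u3 NOR y = (z NOR ((z NAND y) NOR x)) NOR y
u5 = u4 NAND x = ((z NOR ((z NAND y) NOR x)) NOR y) NAND x

((z NOR ((z NAND y) NOR x)) NOR y) NAND x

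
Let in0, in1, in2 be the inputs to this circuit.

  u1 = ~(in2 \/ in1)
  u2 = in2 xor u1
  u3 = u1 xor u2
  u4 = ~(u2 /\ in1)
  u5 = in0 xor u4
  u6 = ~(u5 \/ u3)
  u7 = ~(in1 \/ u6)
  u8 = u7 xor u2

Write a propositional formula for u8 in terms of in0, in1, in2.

u1 = ~(in2 \/ in1)
u2 = in2 xor u1 = in2 xor (~(in2 \/ in1))
u3 = u1 xor u2 = (~(in2 \/ in1)) xor (in2 xor (~(in2 \/ in1)))
u4 = ~(u2 /\ in1) = ~((in2 xor (~(in2 \/ in1))) /\ in1)
u5 = in0 xor u4 = in0 xor (~((in2 xor (~(in2 \/ in1))) /\ in1))
u6 = ~(u5 \/ u3) = ~((in0 xor (~((in2 xor (~(in2 \/ in1))) /\ in1))) \/ ((~(in2 \/ in1)) xor (in2 xor (~(in2 \/ in1)))))
u7 = ~(in1 \/ u6) = ~(in1 \/ (~((in0 xor (~((in2 xor (~(in2 \/ in1))) /\ in1))) \/ ((~(in2 \/ in1)) xor (in2 xor (~(in2 \/ in1)))))))
u8 = u7 xor u2 = (~(in1 \/ (~((in0 xor (~((in2 xor (~(in2 \/ in1))) /\ in1))) \/ ((~(in2 \/ in1)) xor (in2 xor (~(in2 \/ in1)))))))) xor (in2 xor (~(in2 \/ in1)))

(~(in1 \/ (~((in0 xor (~((in2 xor (~(in2 \/ in1))) /\ in1))) \/ ((~(in2 \/ in1)) xor (in2 xor (~(in2 \/ in1)))))))) xor (in2 xor (~(in2 \/ in1)))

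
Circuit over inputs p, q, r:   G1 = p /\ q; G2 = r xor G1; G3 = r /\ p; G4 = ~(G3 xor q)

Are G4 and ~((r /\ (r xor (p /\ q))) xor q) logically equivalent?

G3 = r /\ p
G4 = ~(G3 xor q) = ~((r /\ p) xor q)
At p=0, q=0, r=1: circuit gives 1, formula gives 0.

No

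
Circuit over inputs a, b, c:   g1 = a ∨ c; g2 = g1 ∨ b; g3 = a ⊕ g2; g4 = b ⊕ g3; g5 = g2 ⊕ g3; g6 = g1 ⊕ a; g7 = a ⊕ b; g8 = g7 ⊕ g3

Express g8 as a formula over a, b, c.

g1 = a ∨ c
g2 = g1 ∨ b = (a ∨ c) ∨ b
g3 = a ⊕ g2 = a ⊕ ((a ∨ c) ∨ b)
g7 = a ⊕ b
g8 = g7 ⊕ g3 = (a ⊕ b) ⊕ (a ⊕ ((a ∨ c) ∨ b))

(a ⊕ b) ⊕ (a ⊕ ((a ∨ c) ∨ b))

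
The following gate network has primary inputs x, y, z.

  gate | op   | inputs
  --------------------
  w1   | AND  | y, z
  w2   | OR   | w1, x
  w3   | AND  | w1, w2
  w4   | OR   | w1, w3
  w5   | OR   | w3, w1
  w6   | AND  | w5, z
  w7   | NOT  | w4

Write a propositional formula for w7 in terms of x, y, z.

w1 = y AND z
w2 = w1 OR x = (y AND z) OR x
w3 = w1 AND w2 = (y AND z) AND ((y AND z) OR x)
w4 = w1 OR w3 = (y AND z) OR ((y AND z) AND ((y AND z) OR x))
w7 = NOT w4 = NOT ((y AND z) OR ((y AND z) AND ((y AND z) OR x)))

NOT ((y AND z) OR ((y AND z) AND ((y AND z) OR x)))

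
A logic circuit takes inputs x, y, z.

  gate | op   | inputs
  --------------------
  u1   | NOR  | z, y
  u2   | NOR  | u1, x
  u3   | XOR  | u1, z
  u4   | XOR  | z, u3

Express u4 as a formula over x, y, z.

u1 = z NOR y
u3 = u1 XOR z = (z NOR y) XOR z
u4 = z XOR u3 = z XOR ((z NOR y) XOR z)

z XOR ((z NOR y) XOR z)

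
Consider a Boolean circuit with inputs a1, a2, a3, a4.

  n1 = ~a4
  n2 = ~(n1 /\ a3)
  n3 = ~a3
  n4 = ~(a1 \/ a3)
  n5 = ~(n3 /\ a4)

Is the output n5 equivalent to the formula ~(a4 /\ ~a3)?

Yes

n3 = ~a3
n5 = ~(n3 /\ a4) = ~(~a3 /\ a4)
At a1=0, a2=0, a3=0, a4=1: circuit gives 0, formula gives 0.
At a1=0, a2=0, a3=0, a4=0: circuit gives 1, formula gives 1.
Agrees on all 16 inputs.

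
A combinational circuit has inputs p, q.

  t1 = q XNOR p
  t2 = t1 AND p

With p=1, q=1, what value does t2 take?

t1 = 1 XNOR 1 = 1
t2 = 1 AND 1 = 1

1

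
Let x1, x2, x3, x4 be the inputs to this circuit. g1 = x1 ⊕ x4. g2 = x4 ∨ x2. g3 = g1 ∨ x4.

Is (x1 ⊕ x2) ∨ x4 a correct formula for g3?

g1 = x1 ⊕ x4
g3 = g1 ∨ x4 = (x1 ⊕ x4) ∨ x4
At x1=0, x2=1, x3=0, x4=0: circuit gives 0, formula gives 1.

No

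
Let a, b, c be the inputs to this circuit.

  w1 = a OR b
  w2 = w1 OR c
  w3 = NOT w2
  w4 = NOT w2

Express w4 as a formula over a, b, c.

NOT ((a OR b) OR c)

w1 = a OR b
w2 = w1 OR c = (a OR b) OR c
w4 = NOT w2 = NOT ((a OR b) OR c)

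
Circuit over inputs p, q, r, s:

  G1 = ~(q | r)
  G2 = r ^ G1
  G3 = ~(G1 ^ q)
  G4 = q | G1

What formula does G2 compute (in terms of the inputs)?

G1 = ~(q | r)
G2 = r ^ G1 = r ^ (~(q | r))

r ^ (~(q | r))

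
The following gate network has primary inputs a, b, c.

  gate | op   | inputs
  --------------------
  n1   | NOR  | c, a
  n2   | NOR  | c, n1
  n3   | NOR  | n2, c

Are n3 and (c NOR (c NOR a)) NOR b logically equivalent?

n1 = c NOR a
n2 = c NOR n1 = c NOR (c NOR a)
n3 = n2 NOR c = (c NOR (c NOR a)) NOR c
At a=0, b=0, c=1: circuit gives 0, formula gives 1.

No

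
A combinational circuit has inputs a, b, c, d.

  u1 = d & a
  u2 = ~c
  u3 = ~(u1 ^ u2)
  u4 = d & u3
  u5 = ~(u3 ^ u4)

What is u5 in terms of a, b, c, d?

~((~((d & a) ^ ~c)) ^ (d & (~((d & a) ^ ~c))))

u1 = d & a
u2 = ~c
u3 = ~(u1 ^ u2) = ~((d & a) ^ ~c)
u4 = d & u3 = d & (~((d & a) ^ ~c))
u5 = ~(u3 ^ u4) = ~((~((d & a) ^ ~c)) ^ (d & (~((d & a) ^ ~c))))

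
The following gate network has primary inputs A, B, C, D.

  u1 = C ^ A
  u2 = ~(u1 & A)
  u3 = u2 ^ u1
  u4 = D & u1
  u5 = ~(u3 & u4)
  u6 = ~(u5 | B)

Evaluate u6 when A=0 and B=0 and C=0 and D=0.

0

u1 = 0 ^ 0 = 0
u2 = ~(0 & 0) = 1
u3 = 1 ^ 0 = 1
u4 = 0 & 0 = 0
u5 = ~(1 & 0) = 1
u6 = ~(1 | 0) = 0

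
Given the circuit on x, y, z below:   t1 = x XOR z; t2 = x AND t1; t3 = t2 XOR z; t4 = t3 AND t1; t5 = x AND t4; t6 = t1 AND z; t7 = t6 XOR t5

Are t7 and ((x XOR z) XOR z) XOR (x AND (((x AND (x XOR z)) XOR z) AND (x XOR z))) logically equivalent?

No

t1 = x XOR z
t2 = x AND t1 = x AND (x XOR z)
t3 = t2 XOR z = (x AND (x XOR z)) XOR z
t4 = t3 AND t1 = ((x AND (x XOR z)) XOR z) AND (x XOR z)
t5 = x AND t4 = x AND (((x AND (x XOR z)) XOR z) AND (x XOR z))
t6 = t1 AND z = (x XOR z) AND z
t7 = t6 XOR t5 = ((x XOR z) AND z) XOR (x AND (((x AND (x XOR z)) XOR z) AND (x XOR z)))
At x=0, y=0, z=1: circuit gives 1, formula gives 0.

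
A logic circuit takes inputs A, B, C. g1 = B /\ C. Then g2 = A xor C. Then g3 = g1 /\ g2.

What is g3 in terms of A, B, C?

(B /\ C) /\ (A xor C)

g1 = B /\ C
g2 = A xor C
g3 = g1 /\ g2 = (B /\ C) /\ (A xor C)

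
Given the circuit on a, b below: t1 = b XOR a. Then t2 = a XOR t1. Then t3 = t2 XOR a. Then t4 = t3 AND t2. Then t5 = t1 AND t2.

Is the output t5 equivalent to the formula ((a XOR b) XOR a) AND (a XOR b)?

t1 = b XOR a
t2 = a XOR t1 = a XOR (b XOR a)
t5 = t1 AND t2 = (b XOR a) AND (a XOR (b XOR a))
At a=0, b=0: circuit gives 0, formula gives 0.
At a=0, b=1: circuit gives 1, formula gives 1.
Agrees on all 4 inputs.

Yes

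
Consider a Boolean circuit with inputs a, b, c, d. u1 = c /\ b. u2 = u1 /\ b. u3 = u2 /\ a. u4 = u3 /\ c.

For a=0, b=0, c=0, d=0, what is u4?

0

u1 = 0 /\ 0 = 0
u2 = 0 /\ 0 = 0
u3 = 0 /\ 0 = 0
u4 = 0 /\ 0 = 0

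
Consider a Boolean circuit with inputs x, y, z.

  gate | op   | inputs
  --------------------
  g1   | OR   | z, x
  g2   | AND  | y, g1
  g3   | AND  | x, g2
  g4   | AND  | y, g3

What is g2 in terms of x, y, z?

g1 = z OR x
g2 = y AND g1 = y AND (z OR x)

y AND (z OR x)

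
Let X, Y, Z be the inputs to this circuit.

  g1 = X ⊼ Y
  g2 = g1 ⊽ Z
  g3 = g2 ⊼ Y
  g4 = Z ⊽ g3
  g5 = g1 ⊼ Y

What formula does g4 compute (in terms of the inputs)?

g1 = X ⊼ Y
g2 = g1 ⊽ Z = (X ⊼ Y) ⊽ Z
g3 = g2 ⊼ Y = ((X ⊼ Y) ⊽ Z) ⊼ Y
g4 = Z ⊽ g3 = Z ⊽ (((X ⊼ Y) ⊽ Z) ⊼ Y)

Z ⊽ (((X ⊼ Y) ⊽ Z) ⊼ Y)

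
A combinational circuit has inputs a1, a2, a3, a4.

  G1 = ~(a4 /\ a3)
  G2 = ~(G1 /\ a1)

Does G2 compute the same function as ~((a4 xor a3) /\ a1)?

No

G1 = ~(a4 /\ a3)
G2 = ~(G1 /\ a1) = ~((~(a4 /\ a3)) /\ a1)
At a1=1, a2=0, a3=0, a4=0: circuit gives 0, formula gives 1.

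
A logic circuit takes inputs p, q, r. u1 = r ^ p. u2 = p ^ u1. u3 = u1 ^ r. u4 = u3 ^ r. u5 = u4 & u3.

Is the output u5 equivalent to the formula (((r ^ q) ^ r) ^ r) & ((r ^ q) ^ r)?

No

u1 = r ^ p
u3 = u1 ^ r = (r ^ p) ^ r
u4 = u3 ^ r = ((r ^ p) ^ r) ^ r
u5 = u4 & u3 = (((r ^ p) ^ r) ^ r) & ((r ^ p) ^ r)
At p=0, q=1, r=0: circuit gives 0, formula gives 1.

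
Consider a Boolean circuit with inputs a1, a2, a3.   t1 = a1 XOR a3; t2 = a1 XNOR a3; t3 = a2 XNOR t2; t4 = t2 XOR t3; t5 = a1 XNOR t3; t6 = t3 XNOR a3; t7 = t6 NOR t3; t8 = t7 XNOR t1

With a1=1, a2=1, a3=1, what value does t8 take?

1

t1 = 1 XOR 1 = 0
t2 = 1 XNOR 1 = 1
t3 = 1 XNOR 1 = 1
t6 = 1 XNOR 1 = 1
t7 = 1 NOR 1 = 0
t8 = 0 XNOR 0 = 1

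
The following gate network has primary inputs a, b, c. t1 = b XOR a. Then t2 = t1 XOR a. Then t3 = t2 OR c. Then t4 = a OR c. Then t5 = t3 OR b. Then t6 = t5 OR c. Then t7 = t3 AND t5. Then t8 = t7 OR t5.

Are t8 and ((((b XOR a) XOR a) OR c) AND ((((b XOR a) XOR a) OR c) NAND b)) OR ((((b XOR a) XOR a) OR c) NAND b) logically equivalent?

t1 = b XOR a
t2 = t1 XOR a = (b XOR a) XOR a
t3 = t2 OR c = ((b XOR a) XOR a) OR c
t5 = t3 OR b = (((b XOR a) XOR a) OR c) OR b
t7 = t3 AND t5 = (((b XOR a) XOR a) OR c) AND ((((b XOR a) XOR a) OR c) OR b)
t8 = t7 OR t5 = ((((b XOR a) XOR a) OR c) AND ((((b XOR a) XOR a) OR c) OR b)) OR ((((b XOR a) XOR a) OR c) OR b)
At a=0, b=0, c=0: circuit gives 0, formula gives 1.

No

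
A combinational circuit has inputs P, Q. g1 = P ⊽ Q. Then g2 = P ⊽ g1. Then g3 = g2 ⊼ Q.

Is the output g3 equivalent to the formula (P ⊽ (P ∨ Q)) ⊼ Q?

No

g1 = P ⊽ Q
g2 = P ⊽ g1 = P ⊽ (P ⊽ Q)
g3 = g2 ⊼ Q = (P ⊽ (P ⊽ Q)) ⊼ Q
At P=0, Q=1: circuit gives 0, formula gives 1.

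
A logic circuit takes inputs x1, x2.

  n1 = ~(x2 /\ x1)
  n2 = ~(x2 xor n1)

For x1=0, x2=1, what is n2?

1

n1 = ~(1 /\ 0) = 1
n2 = ~(1 xor 1) = 1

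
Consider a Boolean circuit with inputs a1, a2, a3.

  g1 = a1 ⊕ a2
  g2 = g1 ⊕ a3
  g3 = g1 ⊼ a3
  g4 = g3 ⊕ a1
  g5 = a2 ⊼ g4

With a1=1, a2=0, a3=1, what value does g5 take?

1

g1 = 1 ⊕ 0 = 1
g3 = 1 ⊼ 1 = 0
g4 = 0 ⊕ 1 = 1
g5 = 0 ⊼ 1 = 1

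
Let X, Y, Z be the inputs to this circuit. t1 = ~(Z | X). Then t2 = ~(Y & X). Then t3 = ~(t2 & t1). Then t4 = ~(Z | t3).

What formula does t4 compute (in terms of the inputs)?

t1 = ~(Z | X)
t2 = ~(Y & X)
t3 = ~(t2 & t1) = ~((~(Y & X)) & (~(Z | X)))
t4 = ~(Z | t3) = ~(Z | (~((~(Y & X)) & (~(Z | X)))))

~(Z | (~((~(Y & X)) & (~(Z | X)))))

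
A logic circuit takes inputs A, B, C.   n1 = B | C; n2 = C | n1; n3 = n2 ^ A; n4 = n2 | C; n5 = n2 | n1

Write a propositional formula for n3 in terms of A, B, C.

n1 = B | C
n2 = C | n1 = C | (B | C)
n3 = n2 ^ A = (C | (B | C)) ^ A

(C | (B | C)) ^ A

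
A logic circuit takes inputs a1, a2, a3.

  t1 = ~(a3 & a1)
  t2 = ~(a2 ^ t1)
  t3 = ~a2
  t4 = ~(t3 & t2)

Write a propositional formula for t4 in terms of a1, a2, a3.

t1 = ~(a3 & a1)
t2 = ~(a2 ^ t1) = ~(a2 ^ (~(a3 & a1)))
t3 = ~a2
t4 = ~(t3 & t2) = ~(~a2 & (~(a2 ^ (~(a3 & a1)))))

~(~a2 & (~(a2 ^ (~(a3 & a1)))))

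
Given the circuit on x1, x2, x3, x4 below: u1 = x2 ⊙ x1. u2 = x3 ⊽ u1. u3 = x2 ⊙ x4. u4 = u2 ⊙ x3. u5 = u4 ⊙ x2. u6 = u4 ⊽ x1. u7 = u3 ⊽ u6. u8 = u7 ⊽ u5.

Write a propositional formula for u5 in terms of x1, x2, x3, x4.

((x3 ⊽ (x2 ⊙ x1)) ⊙ x3) ⊙ x2

u1 = x2 ⊙ x1
u2 = x3 ⊽ u1 = x3 ⊽ (x2 ⊙ x1)
u4 = u2 ⊙ x3 = (x3 ⊽ (x2 ⊙ x1)) ⊙ x3
u5 = u4 ⊙ x2 = ((x3 ⊽ (x2 ⊙ x1)) ⊙ x3) ⊙ x2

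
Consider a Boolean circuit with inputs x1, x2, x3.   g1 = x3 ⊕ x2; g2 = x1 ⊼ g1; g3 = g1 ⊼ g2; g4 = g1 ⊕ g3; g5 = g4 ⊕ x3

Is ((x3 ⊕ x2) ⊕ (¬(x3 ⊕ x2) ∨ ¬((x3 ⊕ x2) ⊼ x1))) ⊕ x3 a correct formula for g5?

g1 = x3 ⊕ x2
g2 = x1 ⊼ g1 = x1 ⊼ (x3 ⊕ x2)
g3 = g1 ⊼ g2 = (x3 ⊕ x2) ⊼ (x1 ⊼ (x3 ⊕ x2))
g4 = g1 ⊕ g3 = (x3 ⊕ x2) ⊕ ((x3 ⊕ x2) ⊼ (x1 ⊼ (x3 ⊕ x2)))
g5 = g4 ⊕ x3 = ((x3 ⊕ x2) ⊕ ((x3 ⊕ x2) ⊼ (x1 ⊼ (x3 ⊕ x2)))) ⊕ x3
At x1=0, x2=0, x3=1: circuit gives 0, formula gives 0.
At x1=0, x2=0, x3=0: circuit gives 1, formula gives 1.
Agrees on all 8 inputs.

Yes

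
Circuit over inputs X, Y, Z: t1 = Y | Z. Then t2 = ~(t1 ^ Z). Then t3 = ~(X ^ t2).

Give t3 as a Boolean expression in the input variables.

t1 = Y | Z
t2 = ~(t1 ^ Z) = ~((Y | Z) ^ Z)
t3 = ~(X ^ t2) = ~(X ^ (~((Y | Z) ^ Z)))

~(X ^ (~((Y | Z) ^ Z)))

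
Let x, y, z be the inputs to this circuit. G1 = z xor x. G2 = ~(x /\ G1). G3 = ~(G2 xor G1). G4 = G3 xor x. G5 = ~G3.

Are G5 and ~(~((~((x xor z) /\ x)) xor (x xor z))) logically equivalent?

Yes

G1 = z xor x
G2 = ~(x /\ G1) = ~(x /\ (z xor x))
G3 = ~(G2 xor G1) = ~((~(x /\ (z xor x))) xor (z xor x))
G5 = ~G3 = ~(~((~(x /\ (z xor x))) xor (z xor x)))
At x=0, y=0, z=1: circuit gives 0, formula gives 0.
At x=0, y=0, z=0: circuit gives 1, formula gives 1.
Agrees on all 8 inputs.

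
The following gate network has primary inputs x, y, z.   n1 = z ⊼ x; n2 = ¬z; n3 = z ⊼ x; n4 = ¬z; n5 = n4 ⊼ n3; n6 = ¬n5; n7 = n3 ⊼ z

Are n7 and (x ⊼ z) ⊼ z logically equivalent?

Yes

n3 = z ⊼ x
n7 = n3 ⊼ z = (z ⊼ x) ⊼ z
At x=0, y=0, z=1: circuit gives 0, formula gives 0.
At x=0, y=0, z=0: circuit gives 1, formula gives 1.
Agrees on all 8 inputs.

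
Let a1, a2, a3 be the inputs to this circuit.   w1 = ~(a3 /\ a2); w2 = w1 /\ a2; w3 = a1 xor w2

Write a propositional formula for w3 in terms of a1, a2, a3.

a1 xor ((~(a3 /\ a2)) /\ a2)

w1 = ~(a3 /\ a2)
w2 = w1 /\ a2 = (~(a3 /\ a2)) /\ a2
w3 = a1 xor w2 = a1 xor ((~(a3 /\ a2)) /\ a2)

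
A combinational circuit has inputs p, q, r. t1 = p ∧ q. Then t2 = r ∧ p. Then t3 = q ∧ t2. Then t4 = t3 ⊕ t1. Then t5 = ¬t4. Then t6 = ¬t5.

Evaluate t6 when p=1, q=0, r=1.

0

t1 = 1 ∧ 0 = 0
t2 = 1 ∧ 1 = 1
t3 = 0 ∧ 1 = 0
t4 = 0 ⊕ 0 = 0
t5 = ¬0 = 1
t6 = ¬1 = 0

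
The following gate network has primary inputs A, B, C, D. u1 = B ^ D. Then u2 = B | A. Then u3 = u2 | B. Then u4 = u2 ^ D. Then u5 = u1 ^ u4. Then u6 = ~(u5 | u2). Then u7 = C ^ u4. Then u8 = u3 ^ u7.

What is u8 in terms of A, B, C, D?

((B | A) | B) ^ (C ^ ((B | A) ^ D))

u2 = B | A
u3 = u2 | B = (B | A) | B
u4 = u2 ^ D = (B | A) ^ D
u7 = C ^ u4 = C ^ ((B | A) ^ D)
u8 = u3 ^ u7 = ((B | A) | B) ^ (C ^ ((B | A) ^ D))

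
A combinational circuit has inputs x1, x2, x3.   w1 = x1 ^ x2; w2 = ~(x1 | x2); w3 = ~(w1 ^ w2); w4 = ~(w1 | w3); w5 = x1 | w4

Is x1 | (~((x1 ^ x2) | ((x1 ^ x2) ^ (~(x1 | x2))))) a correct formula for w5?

w1 = x1 ^ x2
w2 = ~(x1 | x2)
w3 = ~(w1 ^ w2) = ~((x1 ^ x2) ^ (~(x1 | x2)))
w4 = ~(w1 | w3) = ~((x1 ^ x2) | (~((x1 ^ x2) ^ (~(x1 | x2)))))
w5 = x1 | w4 = x1 | (~((x1 ^ x2) | (~((x1 ^ x2) ^ (~(x1 | x2))))))
At x1=0, x2=0, x3=0: circuit gives 1, formula gives 0.

No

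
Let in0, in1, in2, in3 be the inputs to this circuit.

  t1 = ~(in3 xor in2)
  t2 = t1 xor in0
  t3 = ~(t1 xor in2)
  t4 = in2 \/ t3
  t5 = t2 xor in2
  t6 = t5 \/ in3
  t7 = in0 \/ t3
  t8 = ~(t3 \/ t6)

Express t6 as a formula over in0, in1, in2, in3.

(((~(in3 xor in2)) xor in0) xor in2) \/ in3

t1 = ~(in3 xor in2)
t2 = t1 xor in0 = (~(in3 xor in2)) xor in0
t5 = t2 xor in2 = ((~(in3 xor in2)) xor in0) xor in2
t6 = t5 \/ in3 = (((~(in3 xor in2)) xor in0) xor in2) \/ in3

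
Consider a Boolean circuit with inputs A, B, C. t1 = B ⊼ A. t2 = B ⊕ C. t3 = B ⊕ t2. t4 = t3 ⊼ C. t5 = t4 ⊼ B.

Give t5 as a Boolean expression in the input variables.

t2 = B ⊕ C
t3 = B ⊕ t2 = B ⊕ (B ⊕ C)
t4 = t3 ⊼ C = (B ⊕ (B ⊕ C)) ⊼ C
t5 = t4 ⊼ B = ((B ⊕ (B ⊕ C)) ⊼ C) ⊼ B

((B ⊕ (B ⊕ C)) ⊼ C) ⊼ B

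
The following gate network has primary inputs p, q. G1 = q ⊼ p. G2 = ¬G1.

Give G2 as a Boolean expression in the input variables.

G1 = q ⊼ p
G2 = ¬G1 = ¬(q ⊼ p)

¬(q ⊼ p)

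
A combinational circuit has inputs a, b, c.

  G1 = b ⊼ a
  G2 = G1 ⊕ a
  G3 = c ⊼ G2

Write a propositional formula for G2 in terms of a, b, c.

(b ⊼ a) ⊕ a

G1 = b ⊼ a
G2 = G1 ⊕ a = (b ⊼ a) ⊕ a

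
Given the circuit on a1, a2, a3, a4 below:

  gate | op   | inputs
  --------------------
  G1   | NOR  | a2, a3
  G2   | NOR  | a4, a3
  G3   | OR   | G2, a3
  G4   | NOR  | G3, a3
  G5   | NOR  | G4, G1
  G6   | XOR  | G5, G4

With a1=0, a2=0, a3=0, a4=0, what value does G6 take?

0

G1 = 0 NOR 0 = 1
G2 = 0 NOR 0 = 1
G3 = 1 OR 0 = 1
G4 = 1 NOR 0 = 0
G5 = 0 NOR 1 = 0
G6 = 0 XOR 0 = 0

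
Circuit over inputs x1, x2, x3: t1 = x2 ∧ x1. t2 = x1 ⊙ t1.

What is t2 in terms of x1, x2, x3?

t1 = x2 ∧ x1
t2 = x1 ⊙ t1 = x1 ⊙ (x2 ∧ x1)

x1 ⊙ (x2 ∧ x1)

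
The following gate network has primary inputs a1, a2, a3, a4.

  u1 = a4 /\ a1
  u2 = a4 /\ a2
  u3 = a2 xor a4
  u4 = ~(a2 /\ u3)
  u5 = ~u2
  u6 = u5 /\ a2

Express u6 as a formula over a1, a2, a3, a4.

u2 = a4 /\ a2
u5 = ~u2 = ~(a4 /\ a2)
u6 = u5 /\ a2 = ~(a4 /\ a2) /\ a2

~(a4 /\ a2) /\ a2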